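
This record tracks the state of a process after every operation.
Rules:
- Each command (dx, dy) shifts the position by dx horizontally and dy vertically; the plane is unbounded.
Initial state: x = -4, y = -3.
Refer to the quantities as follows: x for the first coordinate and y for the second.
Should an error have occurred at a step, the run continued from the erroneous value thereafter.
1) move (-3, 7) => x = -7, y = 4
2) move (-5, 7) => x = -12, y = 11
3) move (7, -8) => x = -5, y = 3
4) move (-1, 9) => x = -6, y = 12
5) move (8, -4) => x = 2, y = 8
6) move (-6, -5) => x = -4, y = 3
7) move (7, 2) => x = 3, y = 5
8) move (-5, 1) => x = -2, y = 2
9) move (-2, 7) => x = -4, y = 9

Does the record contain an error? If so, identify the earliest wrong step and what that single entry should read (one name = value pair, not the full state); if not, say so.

step 8, y = 6

Recomputing the run from the initial state:
step 1: x = -7, y = 4
step 2: x = -12, y = 11
step 3: x = -5, y = 3
step 4: x = -6, y = 12
step 5: x = 2, y = 8
step 6: x = -4, y = 3
step 7: x = 3, y = 5
step 8: x = -2, y = 6
step 9: x = -4, y = 13
The first disagreement with the record is at step 8, where the value should be y = 6.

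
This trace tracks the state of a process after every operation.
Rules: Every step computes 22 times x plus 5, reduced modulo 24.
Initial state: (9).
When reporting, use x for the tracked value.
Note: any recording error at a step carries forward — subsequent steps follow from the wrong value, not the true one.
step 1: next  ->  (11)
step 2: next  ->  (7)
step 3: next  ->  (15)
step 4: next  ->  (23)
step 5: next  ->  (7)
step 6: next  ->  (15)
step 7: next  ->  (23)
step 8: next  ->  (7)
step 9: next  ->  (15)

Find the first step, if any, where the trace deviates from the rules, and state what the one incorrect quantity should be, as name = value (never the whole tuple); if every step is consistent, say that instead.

no error

Step 1: x = (22*9 + 5) mod 24 = 11 — checks out.
Step 2: x = (22*11 + 5) mod 24 = 7 — confirmed correct.
Step 3: x = (22*7 + 5) mod 24 = 15 — consistent with the trace.
Step 4: x = (22*15 + 5) mod 24 = 23 — no discrepancy.
Step 5: x = (22*23 + 5) mod 24 = 7 — same as recorded.
Step 6: x = (22*7 + 5) mod 24 = 15 — matches.
Step 7: x = (22*15 + 5) mod 24 = 23 — consistent with the trace.
Step 8: x = (22*23 + 5) mod 24 = 7 — same as recorded.
Step 9: x = (22*7 + 5) mod 24 = 15 — confirmed correct.
Every step is consistent.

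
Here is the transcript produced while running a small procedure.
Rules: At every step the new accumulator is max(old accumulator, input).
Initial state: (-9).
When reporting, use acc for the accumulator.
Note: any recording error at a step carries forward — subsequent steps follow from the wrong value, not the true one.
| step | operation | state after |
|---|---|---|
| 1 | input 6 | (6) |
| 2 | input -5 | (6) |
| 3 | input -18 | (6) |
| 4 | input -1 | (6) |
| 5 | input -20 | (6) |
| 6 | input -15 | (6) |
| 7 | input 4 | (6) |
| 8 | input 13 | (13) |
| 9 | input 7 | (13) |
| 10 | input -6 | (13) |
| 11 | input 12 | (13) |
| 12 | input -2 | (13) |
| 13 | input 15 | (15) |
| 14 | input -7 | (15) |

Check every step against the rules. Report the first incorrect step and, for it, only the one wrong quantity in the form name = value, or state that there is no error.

no error

Step 1: acc = max(-9, 6) = 6 — no discrepancy.
Step 2: acc = max(6, -5) = 6 — exactly as logged.
Step 3: acc = max(6, -18) = 6 — exactly as logged.
Step 4: acc = max(6, -1) = 6 — in agreement.
Step 5: acc = max(6, -20) = 6 — verified.
Step 6: acc = max(6, -15) = 6 — matches.
Step 7: acc = max(6, 4) = 6 — exactly as logged.
Step 8: acc = max(6, 13) = 13 — in agreement.
Step 9: acc = max(13, 7) = 13 — consistent with the transcript.
Step 10: acc = max(13, -6) = 13 — same as recorded.
Step 11: acc = max(13, 12) = 13 — confirmed correct.
Step 12: acc = max(13, -2) = 13 — verified.
Step 13: acc = max(13, 15) = 15 — confirmed correct.
Step 14: acc = max(15, -7) = 15 — no discrepancy.
Each recorded entry agrees with the recomputation.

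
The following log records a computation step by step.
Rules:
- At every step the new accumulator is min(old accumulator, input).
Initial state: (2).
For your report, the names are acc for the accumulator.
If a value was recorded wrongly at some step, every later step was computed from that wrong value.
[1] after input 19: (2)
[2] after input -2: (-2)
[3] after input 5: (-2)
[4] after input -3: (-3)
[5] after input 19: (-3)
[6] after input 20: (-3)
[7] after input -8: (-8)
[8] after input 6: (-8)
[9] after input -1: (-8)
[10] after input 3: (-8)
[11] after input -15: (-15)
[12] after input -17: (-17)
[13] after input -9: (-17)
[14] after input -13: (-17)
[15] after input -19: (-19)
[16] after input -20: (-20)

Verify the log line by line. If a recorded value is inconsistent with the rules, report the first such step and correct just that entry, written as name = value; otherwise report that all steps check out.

no error

1. acc = min(2, 19) = 2 (exactly as logged)
2. acc = min(2, -2) = -2 (consistent with the log)
3. acc = min(-2, 5) = -2 (agrees with the log)
4. acc = min(-2, -3) = -3 (agrees with the log)
5. acc = min(-3, 19) = -3 (checks out)
6. acc = min(-3, 20) = -3 (matches)
7. acc = min(-3, -8) = -8 (matches)
8. acc = min(-8, 6) = -8 (confirmed correct)
9. acc = min(-8, -1) = -8 (agrees with the log)
10. acc = min(-8, 3) = -8 (checks out)
11. acc = min(-8, -15) = -15 (in agreement)
12. acc = min(-15, -17) = -17 (exactly as logged)
13. acc = min(-17, -9) = -17 (in agreement)
14. acc = min(-17, -13) = -17 (in agreement)
15. acc = min(-17, -19) = -19 (agrees with the log)
16. acc = min(-19, -20) = -20 (verified)
Nothing is out of place; the run is error-free.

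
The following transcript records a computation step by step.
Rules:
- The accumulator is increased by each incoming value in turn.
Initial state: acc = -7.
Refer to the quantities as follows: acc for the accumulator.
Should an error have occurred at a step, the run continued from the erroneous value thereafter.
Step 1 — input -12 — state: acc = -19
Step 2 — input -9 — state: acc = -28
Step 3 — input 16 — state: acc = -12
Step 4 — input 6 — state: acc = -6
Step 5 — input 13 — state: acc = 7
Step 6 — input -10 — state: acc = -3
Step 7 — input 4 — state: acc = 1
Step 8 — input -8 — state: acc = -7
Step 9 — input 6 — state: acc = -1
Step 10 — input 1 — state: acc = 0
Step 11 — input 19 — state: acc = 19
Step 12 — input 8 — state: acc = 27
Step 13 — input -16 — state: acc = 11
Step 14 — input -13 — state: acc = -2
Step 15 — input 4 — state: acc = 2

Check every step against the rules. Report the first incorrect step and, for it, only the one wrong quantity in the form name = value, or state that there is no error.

no error

1. acc = -7 + -12 = -19 (checks out)
2. acc = -19 + -9 = -28 (exactly as logged)
3. acc = -28 + 16 = -12 (agrees with the transcript)
4. acc = -12 + 6 = -6 (no discrepancy)
5. acc = -6 + 13 = 7 (checks out)
6. acc = 7 + -10 = -3 (exactly as logged)
7. acc = -3 + 4 = 1 (agrees with the transcript)
8. acc = 1 + -8 = -7 (exactly as logged)
9. acc = -7 + 6 = -1 (checks out)
10. acc = -1 + 1 = 0 (confirmed correct)
11. acc = 0 + 19 = 19 (no discrepancy)
12. acc = 19 + 8 = 27 (verified)
13. acc = 27 + -16 = 11 (confirmed correct)
14. acc = 11 + -13 = -2 (same as recorded)
15. acc = -2 + 4 = 2 (confirmed correct)
The whole run recomputes cleanly — no discrepancies.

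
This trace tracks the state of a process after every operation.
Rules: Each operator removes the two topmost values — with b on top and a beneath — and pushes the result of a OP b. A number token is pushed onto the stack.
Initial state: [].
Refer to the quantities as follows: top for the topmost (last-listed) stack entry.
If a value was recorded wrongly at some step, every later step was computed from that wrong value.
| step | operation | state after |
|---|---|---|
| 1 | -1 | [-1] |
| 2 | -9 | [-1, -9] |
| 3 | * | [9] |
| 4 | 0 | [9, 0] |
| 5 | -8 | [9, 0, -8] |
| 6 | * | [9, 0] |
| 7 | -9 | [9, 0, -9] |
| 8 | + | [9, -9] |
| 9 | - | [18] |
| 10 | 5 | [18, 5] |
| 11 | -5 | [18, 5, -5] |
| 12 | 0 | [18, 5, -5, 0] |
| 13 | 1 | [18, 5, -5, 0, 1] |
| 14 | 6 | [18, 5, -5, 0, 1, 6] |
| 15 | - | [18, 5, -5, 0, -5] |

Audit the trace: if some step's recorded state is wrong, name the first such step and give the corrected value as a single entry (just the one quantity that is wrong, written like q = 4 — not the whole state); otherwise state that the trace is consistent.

no error

Recomputing the run from the initial state:
step 1: [-1]
step 2: [-1, -9]
step 3: [9]
step 4: [9, 0]
step 5: [9, 0, -8]
step 6: [9, 0]
step 7: [9, 0, -9]
step 8: [9, -9]
step 9: [18]
step 10: [18, 5]
step 11: [18, 5, -5]
step 12: [18, 5, -5, 0]
step 13: [18, 5, -5, 0, 1]
step 14: [18, 5, -5, 0, 1, 6]
step 15: [18, 5, -5, 0, -5]
This matches the trace at every step.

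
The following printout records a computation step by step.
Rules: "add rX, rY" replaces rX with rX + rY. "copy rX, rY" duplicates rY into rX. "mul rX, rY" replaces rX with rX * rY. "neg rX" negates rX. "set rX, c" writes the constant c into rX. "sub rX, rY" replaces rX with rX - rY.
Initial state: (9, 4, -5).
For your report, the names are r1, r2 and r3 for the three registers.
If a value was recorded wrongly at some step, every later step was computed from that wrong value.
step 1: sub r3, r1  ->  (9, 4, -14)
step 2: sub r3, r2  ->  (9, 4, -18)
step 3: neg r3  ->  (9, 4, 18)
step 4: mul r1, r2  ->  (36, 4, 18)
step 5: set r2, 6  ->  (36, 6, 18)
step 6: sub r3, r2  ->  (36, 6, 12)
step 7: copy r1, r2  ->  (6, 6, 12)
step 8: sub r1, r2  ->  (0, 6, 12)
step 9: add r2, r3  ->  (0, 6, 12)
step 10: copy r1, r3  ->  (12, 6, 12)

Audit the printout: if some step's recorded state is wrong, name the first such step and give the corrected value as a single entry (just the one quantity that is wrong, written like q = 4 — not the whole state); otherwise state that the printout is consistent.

Step 1: r3 = -5 - 9 = -14 — matches.
Step 2: r3 = -14 - 4 = -18 — exactly as logged.
Step 3: r3 = -(-18) = 18 — matches.
Step 4: r1 = 9 * 4 = 36 — matches.
Step 5: r2 = 6 — exactly as logged.
Step 6: r3 = 18 - 6 = 12 — confirmed correct.
Step 7: r1 = 6 — agrees with the printout.
Step 8: r1 = 6 - 6 = 0 — checks out.
Step 9: r2 = 6 + 12 = 18 — the printout has a different value.
First deviation found at step 9; the corrected entry is r2 = 18.

step 9, r2 = 18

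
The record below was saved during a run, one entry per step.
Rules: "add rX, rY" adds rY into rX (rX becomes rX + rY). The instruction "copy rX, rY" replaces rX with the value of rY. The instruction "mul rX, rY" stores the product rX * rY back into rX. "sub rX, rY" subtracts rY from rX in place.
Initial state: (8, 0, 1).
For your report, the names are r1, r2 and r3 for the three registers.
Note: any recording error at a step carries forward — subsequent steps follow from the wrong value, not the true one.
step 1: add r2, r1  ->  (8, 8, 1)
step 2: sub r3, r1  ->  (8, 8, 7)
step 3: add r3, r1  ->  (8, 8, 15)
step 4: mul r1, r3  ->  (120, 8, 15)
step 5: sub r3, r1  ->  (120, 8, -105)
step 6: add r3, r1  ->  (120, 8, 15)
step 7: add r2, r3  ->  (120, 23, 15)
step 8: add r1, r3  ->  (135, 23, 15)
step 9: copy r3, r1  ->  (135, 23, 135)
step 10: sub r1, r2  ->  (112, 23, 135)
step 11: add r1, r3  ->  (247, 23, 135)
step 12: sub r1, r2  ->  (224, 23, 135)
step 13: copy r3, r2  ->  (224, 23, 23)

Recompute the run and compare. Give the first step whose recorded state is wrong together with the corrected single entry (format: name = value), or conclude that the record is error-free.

step 2, r3 = -7

Recomputing the run from the initial state:
step 1: r1 = 8, r2 = 8, r3 = 1
step 2: r1 = 8, r2 = 8, r3 = -7
step 3: r1 = 8, r2 = 8, r3 = 1
step 4: r1 = 8, r2 = 8, r3 = 1
step 5: r1 = 8, r2 = 8, r3 = -7
step 6: r1 = 8, r2 = 8, r3 = 1
step 7: r1 = 8, r2 = 9, r3 = 1
step 8: r1 = 9, r2 = 9, r3 = 1
step 9: r1 = 9, r2 = 9, r3 = 9
step 10: r1 = 0, r2 = 9, r3 = 9
step 11: r1 = 9, r2 = 9, r3 = 9
step 12: r1 = 0, r2 = 9, r3 = 9
step 13: r1 = 0, r2 = 9, r3 = 9
The first disagreement with the record is at step 2, where the value should be r3 = -7.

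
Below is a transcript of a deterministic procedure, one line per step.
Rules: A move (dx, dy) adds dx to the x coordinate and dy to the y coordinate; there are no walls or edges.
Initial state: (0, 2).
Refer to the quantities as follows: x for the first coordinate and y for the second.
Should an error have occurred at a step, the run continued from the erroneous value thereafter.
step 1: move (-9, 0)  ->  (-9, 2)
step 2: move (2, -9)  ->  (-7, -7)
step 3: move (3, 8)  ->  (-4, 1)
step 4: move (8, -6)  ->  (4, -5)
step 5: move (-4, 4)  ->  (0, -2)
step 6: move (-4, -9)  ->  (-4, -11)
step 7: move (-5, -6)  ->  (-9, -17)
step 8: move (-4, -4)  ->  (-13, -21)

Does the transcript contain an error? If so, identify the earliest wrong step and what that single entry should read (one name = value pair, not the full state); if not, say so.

step 5, y = -1

step 1: x = 0 + (-9) = -9, y = 2 + (0) = 2 -> in agreement
step 2: x = -9 + (2) = -7, y = 2 + (-9) = -7 -> no discrepancy
step 3: x = -7 + (3) = -4, y = -7 + (8) = 1 -> consistent with the transcript
step 4: x = -4 + (8) = 4, y = 1 + (-6) = -5 -> same as recorded
step 5: x = 4 + (-4) = 0, y = -5 + (4) = -1 -> this is not what the transcript shows
Conclusion: step 5 carries the first error; the entry should be y = -1.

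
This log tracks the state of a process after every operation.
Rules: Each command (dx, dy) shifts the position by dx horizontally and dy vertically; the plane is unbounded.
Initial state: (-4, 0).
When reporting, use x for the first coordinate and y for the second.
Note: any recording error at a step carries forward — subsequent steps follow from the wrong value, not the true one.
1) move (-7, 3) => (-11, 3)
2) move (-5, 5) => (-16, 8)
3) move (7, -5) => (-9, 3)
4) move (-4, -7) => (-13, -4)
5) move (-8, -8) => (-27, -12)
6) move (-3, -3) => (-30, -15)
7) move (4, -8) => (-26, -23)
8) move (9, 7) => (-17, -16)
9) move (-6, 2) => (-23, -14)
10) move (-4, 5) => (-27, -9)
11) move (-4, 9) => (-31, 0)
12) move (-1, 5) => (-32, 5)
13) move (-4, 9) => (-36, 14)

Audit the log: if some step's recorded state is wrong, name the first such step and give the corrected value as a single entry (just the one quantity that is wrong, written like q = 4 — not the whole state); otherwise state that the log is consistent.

step 5, x = -21

step 1: x = -4 + (-7) = -11, y = 0 + (3) = 3 -> agrees with the log
step 2: x = -11 + (-5) = -16, y = 3 + (5) = 8 -> checks out
step 3: x = -16 + (7) = -9, y = 8 + (-5) = 3 -> matches
step 4: x = -9 + (-4) = -13, y = 3 + (-7) = -4 -> verified
step 5: x = -13 + (-8) = -21, y = -4 + (-8) = -12 -> first mismatch against the log
That makes step 5 the first incorrect line — x = -21 is what it should show.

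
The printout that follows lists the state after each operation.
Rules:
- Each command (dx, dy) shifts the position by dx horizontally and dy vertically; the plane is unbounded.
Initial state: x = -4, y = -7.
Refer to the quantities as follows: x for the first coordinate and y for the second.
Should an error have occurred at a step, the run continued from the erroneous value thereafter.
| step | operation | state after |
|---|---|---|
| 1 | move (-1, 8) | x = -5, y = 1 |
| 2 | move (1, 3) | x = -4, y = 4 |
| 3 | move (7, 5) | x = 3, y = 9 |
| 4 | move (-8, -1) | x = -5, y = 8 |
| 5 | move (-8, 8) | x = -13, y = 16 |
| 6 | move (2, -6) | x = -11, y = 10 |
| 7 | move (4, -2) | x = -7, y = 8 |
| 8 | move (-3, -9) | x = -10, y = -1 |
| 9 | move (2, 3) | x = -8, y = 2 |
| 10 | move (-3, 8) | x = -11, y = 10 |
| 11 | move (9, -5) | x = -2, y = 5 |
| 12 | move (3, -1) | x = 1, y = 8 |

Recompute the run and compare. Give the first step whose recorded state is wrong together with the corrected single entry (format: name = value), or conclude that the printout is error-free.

step 12, y = 4

Step 1: x = -4 + (-1) = -5, y = -7 + (8) = 1 — exactly as logged.
Step 2: x = -5 + (1) = -4, y = 1 + (3) = 4 — checks out.
Step 3: x = -4 + (7) = 3, y = 4 + (5) = 9 — consistent with the printout.
Step 4: x = 3 + (-8) = -5, y = 9 + (-1) = 8 — agrees with the printout.
Step 5: x = -5 + (-8) = -13, y = 8 + (8) = 16 — in agreement.
Step 6: x = -13 + (2) = -11, y = 16 + (-6) = 10 — consistent with the printout.
Step 7: x = -11 + (4) = -7, y = 10 + (-2) = 8 — matches.
Step 8: x = -7 + (-3) = -10, y = 8 + (-9) = -1 — same as recorded.
Step 9: x = -10 + (2) = -8, y = -1 + (3) = 2 — same as recorded.
Step 10: x = -8 + (-3) = -11, y = 2 + (8) = 10 — same as recorded.
Step 11: x = -11 + (9) = -2, y = 10 + (-5) = 5 — agrees with the printout.
Step 12: x = -2 + (3) = 1, y = 5 + (-1) = 4 — the printout has a different value.
First deviation found at step 12; the corrected entry is y = 4.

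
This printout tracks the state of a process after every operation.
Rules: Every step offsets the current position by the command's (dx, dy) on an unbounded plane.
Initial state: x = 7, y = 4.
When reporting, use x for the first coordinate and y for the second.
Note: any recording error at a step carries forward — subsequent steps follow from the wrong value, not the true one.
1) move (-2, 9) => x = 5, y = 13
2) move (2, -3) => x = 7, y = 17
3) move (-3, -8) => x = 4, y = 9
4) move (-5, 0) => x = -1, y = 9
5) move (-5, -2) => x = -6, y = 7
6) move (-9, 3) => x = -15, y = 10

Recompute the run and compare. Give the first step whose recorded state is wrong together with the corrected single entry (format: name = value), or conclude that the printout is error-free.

step 2, y = 10

Step 1: x = 7 + (-2) = 5, y = 4 + (9) = 13 — no discrepancy.
Step 2: x = 5 + (2) = 7, y = 13 + (-3) = 10 — a discrepancy with the printout.
First deviation found at step 2; the corrected entry is y = 10.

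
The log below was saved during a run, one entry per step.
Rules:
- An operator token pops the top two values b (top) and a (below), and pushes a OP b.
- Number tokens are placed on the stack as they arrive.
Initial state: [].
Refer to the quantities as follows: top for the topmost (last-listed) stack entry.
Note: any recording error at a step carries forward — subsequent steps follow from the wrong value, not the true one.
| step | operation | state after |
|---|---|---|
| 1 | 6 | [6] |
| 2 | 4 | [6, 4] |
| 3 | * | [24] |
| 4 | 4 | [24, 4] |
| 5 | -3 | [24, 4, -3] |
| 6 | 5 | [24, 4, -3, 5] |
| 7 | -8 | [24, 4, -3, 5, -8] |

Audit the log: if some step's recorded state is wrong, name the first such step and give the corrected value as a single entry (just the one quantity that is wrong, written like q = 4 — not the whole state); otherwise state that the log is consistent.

no error

Step 1: push 6: top = 6 — checks out.
Step 2: push 4: top = 4 — in agreement.
Step 3: 6 * 4 = 24 — exactly as logged.
Step 4: push 4: top = 4 — consistent with the log.
Step 5: push -3: top = -3 — in agreement.
Step 6: push 5: top = 5 — same as recorded.
Step 7: push -8: top = -8 — consistent with the log.
Every step is consistent.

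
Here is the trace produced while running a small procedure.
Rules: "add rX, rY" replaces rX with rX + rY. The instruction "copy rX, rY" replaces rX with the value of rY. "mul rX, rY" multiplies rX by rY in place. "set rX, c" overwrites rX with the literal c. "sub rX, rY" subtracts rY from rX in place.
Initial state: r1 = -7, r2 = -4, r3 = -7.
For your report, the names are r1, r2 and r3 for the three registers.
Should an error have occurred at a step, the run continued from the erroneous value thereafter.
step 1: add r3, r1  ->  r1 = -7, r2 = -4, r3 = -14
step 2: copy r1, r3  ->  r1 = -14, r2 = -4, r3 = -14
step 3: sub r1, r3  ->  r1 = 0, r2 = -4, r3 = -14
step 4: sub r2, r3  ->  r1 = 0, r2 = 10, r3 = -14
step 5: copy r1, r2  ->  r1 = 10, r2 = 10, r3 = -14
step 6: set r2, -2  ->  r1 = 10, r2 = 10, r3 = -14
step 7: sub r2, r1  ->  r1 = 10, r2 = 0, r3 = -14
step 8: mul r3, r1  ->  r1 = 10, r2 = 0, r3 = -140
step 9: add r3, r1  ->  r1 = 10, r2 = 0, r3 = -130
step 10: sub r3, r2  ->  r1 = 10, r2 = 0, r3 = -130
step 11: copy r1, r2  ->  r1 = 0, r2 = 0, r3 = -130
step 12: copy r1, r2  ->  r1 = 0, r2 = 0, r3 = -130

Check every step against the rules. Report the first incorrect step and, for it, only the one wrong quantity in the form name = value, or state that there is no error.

Step 1: r3 = -7 + -7 = -14 — in agreement.
Step 2: r1 = -14 — consistent with the trace.
Step 3: r1 = -14 - -14 = 0 — exactly as logged.
Step 4: r2 = -4 - -14 = 10 — no discrepancy.
Step 5: r1 = 10 — exactly as logged.
Step 6: r2 = -2 — the trace has a different value.
The audit stops at step 6: the recorded entry is wrong and should be r2 = -2.

step 6, r2 = -2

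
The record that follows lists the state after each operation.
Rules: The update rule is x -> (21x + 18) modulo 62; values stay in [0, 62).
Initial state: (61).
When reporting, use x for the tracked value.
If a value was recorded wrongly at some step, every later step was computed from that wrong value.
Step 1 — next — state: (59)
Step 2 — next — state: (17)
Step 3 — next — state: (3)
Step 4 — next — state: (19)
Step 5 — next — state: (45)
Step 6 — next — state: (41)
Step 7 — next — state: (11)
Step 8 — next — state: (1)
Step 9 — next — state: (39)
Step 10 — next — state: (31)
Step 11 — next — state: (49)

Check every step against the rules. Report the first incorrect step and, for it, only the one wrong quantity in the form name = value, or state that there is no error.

Recomputing the run from the initial state:
step 1: x = 59
step 2: x = 17
step 3: x = 3
step 4: x = 19
step 5: x = 45
step 6: x = 33
step 7: x = 29
step 8: x = 7
step 9: x = 41
step 10: x = 11
step 11: x = 1
The first disagreement with the record is at step 6, where the value should be x = 33.

step 6, x = 33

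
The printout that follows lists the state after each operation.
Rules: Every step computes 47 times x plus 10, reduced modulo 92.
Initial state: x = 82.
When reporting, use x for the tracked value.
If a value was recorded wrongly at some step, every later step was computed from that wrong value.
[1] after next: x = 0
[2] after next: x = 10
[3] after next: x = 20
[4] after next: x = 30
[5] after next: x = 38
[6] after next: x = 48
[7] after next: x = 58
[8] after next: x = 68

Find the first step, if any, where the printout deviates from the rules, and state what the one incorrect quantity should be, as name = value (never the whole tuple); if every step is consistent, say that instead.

Recomputing the run from the initial state:
step 1: x = 0
step 2: x = 10
step 3: x = 20
step 4: x = 30
step 5: x = 40
step 6: x = 50
step 7: x = 60
step 8: x = 70
The first disagreement with the printout is at step 5, where the value should be x = 40.

step 5, x = 40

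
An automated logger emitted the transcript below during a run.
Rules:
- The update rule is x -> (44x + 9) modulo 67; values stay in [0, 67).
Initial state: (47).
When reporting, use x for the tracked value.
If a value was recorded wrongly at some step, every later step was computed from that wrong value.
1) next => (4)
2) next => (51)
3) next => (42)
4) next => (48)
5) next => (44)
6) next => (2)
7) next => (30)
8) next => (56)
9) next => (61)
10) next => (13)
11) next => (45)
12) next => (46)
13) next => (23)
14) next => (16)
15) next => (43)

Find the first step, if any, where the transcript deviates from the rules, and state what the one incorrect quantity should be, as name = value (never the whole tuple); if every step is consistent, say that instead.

Recomputing the run from the initial state:
step 1: x = 0
step 2: x = 9
step 3: x = 3
step 4: x = 7
step 5: x = 49
step 6: x = 21
step 7: x = 62
step 8: x = 57
step 9: x = 38
step 10: x = 6
step 11: x = 5
step 12: x = 28
step 13: x = 35
step 14: x = 8
step 15: x = 26
The first disagreement with the transcript is at step 1, where the value should be x = 0.

step 1, x = 0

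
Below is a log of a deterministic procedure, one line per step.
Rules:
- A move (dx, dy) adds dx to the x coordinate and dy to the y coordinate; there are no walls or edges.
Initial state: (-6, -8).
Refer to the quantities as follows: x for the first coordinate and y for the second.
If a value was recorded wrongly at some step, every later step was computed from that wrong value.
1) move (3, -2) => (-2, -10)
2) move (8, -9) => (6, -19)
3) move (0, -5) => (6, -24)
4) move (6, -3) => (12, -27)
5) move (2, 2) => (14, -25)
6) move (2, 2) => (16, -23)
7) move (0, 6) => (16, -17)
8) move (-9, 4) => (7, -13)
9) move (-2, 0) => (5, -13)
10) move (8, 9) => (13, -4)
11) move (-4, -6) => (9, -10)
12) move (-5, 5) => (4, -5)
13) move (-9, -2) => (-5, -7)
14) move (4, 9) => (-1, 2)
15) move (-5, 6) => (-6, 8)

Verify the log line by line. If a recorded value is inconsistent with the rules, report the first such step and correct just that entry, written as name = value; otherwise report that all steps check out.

step 1, x = -3

step 1: x = -6 + (3) = -3, y = -8 + (-2) = -10 -> first mismatch against the log
Conclusion: step 1 carries the first error; the entry should be x = -3.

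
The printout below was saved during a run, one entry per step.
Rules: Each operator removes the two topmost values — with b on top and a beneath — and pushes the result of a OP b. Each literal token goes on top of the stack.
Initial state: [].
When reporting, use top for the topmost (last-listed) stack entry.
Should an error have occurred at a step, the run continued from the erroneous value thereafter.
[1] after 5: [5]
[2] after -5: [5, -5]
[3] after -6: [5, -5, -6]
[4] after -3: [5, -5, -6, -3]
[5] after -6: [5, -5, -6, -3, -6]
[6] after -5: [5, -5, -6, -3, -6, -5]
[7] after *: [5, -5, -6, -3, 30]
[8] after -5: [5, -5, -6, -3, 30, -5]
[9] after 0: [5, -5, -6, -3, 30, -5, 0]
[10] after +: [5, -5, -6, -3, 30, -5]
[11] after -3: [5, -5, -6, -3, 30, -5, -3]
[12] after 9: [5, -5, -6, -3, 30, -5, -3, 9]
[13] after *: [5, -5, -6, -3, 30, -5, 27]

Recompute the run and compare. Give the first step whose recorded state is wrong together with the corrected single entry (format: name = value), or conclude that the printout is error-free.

step 13, top = -27

Recomputing the run from the initial state:
step 1: [5]
step 2: [5, -5]
step 3: [5, -5, -6]
step 4: [5, -5, -6, -3]
step 5: [5, -5, -6, -3, -6]
step 6: [5, -5, -6, -3, -6, -5]
step 7: [5, -5, -6, -3, 30]
step 8: [5, -5, -6, -3, 30, -5]
step 9: [5, -5, -6, -3, 30, -5, 0]
step 10: [5, -5, -6, -3, 30, -5]
step 11: [5, -5, -6, -3, 30, -5, -3]
step 12: [5, -5, -6, -3, 30, -5, -3, 9]
step 13: [5, -5, -6, -3, 30, -5, -27]
The first disagreement with the printout is at step 13, where the value should be top = -27.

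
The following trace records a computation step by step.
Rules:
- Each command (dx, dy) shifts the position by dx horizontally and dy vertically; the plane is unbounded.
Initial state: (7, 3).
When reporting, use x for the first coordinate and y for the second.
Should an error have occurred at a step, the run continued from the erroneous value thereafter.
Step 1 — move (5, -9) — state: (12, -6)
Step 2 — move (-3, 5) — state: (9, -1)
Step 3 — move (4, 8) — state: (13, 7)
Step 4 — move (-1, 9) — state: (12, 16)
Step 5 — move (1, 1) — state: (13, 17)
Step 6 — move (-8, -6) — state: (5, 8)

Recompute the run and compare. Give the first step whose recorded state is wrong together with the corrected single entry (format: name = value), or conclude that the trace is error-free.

step 6, y = 11

1. x = 7 + (5) = 12, y = 3 + (-9) = -6 (same as recorded)
2. x = 12 + (-3) = 9, y = -6 + (5) = -1 (checks out)
3. x = 9 + (4) = 13, y = -1 + (8) = 7 (matches)
4. x = 13 + (-1) = 12, y = 7 + (9) = 16 (agrees with the trace)
5. x = 12 + (1) = 13, y = 16 + (1) = 17 (consistent with the trace)
6. x = 13 + (-8) = 5, y = 17 + (-6) = 11 (not what was recorded)
The earliest wrong entry is at step 6: it should read y = 11.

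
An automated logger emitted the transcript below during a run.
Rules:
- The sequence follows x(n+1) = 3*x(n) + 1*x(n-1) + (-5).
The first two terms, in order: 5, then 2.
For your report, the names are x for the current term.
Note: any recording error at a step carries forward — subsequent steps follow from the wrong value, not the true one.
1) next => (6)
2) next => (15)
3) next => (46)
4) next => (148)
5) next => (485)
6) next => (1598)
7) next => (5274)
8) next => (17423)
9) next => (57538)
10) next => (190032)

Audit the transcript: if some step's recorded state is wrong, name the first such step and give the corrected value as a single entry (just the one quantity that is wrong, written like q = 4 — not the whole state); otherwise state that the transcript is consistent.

1. x = 3*(2) + (1)*(5) + (-5) = 6 (verified)
2. x = 3*(6) + (1)*(2) + (-5) = 15 (confirmed correct)
3. x = 3*(15) + (1)*(6) + (-5) = 46 (exactly as logged)
4. x = 3*(46) + (1)*(15) + (-5) = 148 (in agreement)
5. x = 3*(148) + (1)*(46) + (-5) = 485 (no discrepancy)
6. x = 3*(485) + (1)*(148) + (-5) = 1598 (consistent with the transcript)
7. x = 3*(1598) + (1)*(485) + (-5) = 5274 (checks out)
8. x = 3*(5274) + (1)*(1598) + (-5) = 17415 (the transcript has a different value)
So the first discrepancy is step 8, where the right value is x = 17415.

step 8, x = 17415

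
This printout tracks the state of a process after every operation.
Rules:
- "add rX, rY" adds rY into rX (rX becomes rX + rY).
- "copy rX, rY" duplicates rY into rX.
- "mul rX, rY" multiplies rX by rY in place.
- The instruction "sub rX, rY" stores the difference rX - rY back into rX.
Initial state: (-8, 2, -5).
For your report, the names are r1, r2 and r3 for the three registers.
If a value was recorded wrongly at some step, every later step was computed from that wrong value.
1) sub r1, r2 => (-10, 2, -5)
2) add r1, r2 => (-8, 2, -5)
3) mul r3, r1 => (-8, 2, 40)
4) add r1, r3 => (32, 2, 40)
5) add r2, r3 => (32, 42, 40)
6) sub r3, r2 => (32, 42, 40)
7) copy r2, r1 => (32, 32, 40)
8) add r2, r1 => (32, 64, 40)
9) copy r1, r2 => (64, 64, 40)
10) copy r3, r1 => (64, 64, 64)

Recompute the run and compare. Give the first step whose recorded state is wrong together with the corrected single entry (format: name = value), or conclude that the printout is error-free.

step 6, r3 = -2

step 1: r1 = -8 - 2 = -10 -> checks out
step 2: r1 = -10 + 2 = -8 -> agrees with the printout
step 3: r3 = -5 * -8 = 40 -> confirmed correct
step 4: r1 = -8 + 40 = 32 -> no discrepancy
step 5: r2 = 2 + 40 = 42 -> in agreement
step 6: r3 = 40 - 42 = -2 -> not what was recorded
Conclusion: step 6 carries the first error; the entry should be r3 = -2.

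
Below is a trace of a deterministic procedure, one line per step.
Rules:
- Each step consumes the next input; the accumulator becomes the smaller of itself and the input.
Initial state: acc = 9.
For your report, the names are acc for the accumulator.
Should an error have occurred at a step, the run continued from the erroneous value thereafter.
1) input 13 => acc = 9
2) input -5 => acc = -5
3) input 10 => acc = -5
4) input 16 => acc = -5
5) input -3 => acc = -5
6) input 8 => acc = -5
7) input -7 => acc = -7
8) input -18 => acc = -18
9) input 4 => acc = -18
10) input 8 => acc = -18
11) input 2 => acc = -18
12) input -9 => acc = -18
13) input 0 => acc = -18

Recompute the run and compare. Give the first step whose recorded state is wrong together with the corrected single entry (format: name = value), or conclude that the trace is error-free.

no error

Recomputing the run from the initial state:
step 1: acc = 9
step 2: acc = -5
step 3: acc = -5
step 4: acc = -5
step 5: acc = -5
step 6: acc = -5
step 7: acc = -7
step 8: acc = -18
step 9: acc = -18
step 10: acc = -18
step 11: acc = -18
step 12: acc = -18
step 13: acc = -18
This matches the trace at every step.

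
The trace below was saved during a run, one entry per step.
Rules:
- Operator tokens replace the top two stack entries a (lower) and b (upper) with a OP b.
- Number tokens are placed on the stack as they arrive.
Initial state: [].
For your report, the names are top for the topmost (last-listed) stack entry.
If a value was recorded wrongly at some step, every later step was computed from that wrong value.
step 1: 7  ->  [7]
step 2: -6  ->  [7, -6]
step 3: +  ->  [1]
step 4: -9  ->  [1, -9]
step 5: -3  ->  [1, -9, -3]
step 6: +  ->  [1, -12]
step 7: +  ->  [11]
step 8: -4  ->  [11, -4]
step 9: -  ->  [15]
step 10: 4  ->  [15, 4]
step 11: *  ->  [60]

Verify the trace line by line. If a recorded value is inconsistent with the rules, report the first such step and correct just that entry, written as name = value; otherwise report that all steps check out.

Recomputing the run from the initial state:
step 1: [7]
step 2: [7, -6]
step 3: [1]
step 4: [1, -9]
step 5: [1, -9, -3]
step 6: [1, -12]
step 7: [-11]
step 8: [-11, -4]
step 9: [-7]
step 10: [-7, 4]
step 11: [-28]
The first disagreement with the trace is at step 7, where the value should be top = -11.

step 7, top = -11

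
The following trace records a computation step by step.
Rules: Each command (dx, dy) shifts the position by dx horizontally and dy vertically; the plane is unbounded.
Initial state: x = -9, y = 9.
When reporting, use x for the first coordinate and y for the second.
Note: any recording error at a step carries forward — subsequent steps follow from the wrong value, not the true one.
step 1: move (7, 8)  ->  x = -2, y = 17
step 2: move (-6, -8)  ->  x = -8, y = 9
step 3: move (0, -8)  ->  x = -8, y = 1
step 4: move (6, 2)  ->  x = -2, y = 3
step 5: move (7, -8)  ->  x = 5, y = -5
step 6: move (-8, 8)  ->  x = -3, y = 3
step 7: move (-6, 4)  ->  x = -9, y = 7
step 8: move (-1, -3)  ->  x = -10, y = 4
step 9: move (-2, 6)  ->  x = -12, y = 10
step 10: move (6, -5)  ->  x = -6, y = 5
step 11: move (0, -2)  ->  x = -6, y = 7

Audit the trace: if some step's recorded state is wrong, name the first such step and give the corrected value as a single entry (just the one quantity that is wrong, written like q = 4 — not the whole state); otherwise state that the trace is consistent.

step 11, y = 3

Recomputing the run from the initial state:
step 1: x = -2, y = 17
step 2: x = -8, y = 9
step 3: x = -8, y = 1
step 4: x = -2, y = 3
step 5: x = 5, y = -5
step 6: x = -3, y = 3
step 7: x = -9, y = 7
step 8: x = -10, y = 4
step 9: x = -12, y = 10
step 10: x = -6, y = 5
step 11: x = -6, y = 3
The first disagreement with the trace is at step 11, where the value should be y = 3.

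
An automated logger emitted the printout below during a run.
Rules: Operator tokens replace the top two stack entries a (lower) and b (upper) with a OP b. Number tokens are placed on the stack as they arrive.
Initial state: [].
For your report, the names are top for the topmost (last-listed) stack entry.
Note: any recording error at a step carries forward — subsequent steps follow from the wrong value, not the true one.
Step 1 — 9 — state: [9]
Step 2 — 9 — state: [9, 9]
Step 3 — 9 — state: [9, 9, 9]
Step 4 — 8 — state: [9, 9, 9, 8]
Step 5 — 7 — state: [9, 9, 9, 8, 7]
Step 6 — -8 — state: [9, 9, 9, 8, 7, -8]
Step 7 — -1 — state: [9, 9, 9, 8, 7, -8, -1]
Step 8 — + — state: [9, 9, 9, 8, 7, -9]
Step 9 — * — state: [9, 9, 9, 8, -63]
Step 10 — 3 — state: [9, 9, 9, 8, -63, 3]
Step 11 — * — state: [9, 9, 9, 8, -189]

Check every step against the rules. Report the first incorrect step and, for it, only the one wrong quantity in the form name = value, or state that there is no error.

1. push 9: top = 9 (checks out)
2. push 9: top = 9 (agrees with the printout)
3. push 9: top = 9 (exactly as logged)
4. push 8: top = 8 (verified)
5. push 7: top = 7 (verified)
6. push -8: top = -8 (checks out)
7. push -1: top = -1 (matches)
8. -8 + -1 = -9 (agrees with the printout)
9. 7 * -9 = -63 (exactly as logged)
10. push 3: top = 3 (exactly as logged)
11. -63 * 3 = -189 (same as recorded)
All steps check out; nothing to correct.

no error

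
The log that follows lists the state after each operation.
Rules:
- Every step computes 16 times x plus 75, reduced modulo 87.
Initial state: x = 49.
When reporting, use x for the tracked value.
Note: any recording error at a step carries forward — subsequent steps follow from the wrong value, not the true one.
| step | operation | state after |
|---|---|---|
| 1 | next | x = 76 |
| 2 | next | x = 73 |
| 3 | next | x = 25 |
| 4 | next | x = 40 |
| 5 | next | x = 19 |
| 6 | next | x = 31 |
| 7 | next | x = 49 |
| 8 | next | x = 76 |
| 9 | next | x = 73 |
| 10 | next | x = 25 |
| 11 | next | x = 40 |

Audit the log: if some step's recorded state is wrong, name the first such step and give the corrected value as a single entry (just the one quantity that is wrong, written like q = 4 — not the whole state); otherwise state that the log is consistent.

Recomputing the run from the initial state:
step 1: x = 76
step 2: x = 73
step 3: x = 25
step 4: x = 40
step 5: x = 19
step 6: x = 31
step 7: x = 49
step 8: x = 76
step 9: x = 73
step 10: x = 25
step 11: x = 40
This matches the log at every step.

no error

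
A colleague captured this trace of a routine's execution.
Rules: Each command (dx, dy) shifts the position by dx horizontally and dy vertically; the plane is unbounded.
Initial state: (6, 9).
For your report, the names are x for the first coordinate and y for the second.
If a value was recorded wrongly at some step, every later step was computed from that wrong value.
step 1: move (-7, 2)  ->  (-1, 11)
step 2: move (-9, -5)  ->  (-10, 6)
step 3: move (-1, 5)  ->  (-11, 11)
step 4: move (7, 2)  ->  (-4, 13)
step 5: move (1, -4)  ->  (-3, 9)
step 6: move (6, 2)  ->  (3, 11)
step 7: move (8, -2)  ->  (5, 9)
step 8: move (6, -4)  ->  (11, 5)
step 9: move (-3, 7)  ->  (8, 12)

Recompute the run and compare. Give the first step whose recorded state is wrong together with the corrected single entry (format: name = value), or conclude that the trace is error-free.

1. x = 6 + (-7) = -1, y = 9 + (2) = 11 (matches)
2. x = -1 + (-9) = -10, y = 11 + (-5) = 6 (agrees with the trace)
3. x = -10 + (-1) = -11, y = 6 + (5) = 11 (confirmed correct)
4. x = -11 + (7) = -4, y = 11 + (2) = 13 (verified)
5. x = -4 + (1) = -3, y = 13 + (-4) = 9 (confirmed correct)
6. x = -3 + (6) = 3, y = 9 + (2) = 11 (agrees with the trace)
7. x = 3 + (8) = 11, y = 11 + (-2) = 9 (the recorded entry deviates here)
Conclusion: step 7 carries the first error; the entry should be x = 11.

step 7, x = 11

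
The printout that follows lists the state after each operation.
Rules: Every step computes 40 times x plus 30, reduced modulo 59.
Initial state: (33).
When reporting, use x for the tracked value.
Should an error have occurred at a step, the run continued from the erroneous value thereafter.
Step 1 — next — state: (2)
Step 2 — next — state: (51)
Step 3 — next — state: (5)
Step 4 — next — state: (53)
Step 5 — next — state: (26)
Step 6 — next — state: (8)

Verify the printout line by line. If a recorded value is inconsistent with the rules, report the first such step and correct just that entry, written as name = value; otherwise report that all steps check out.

step 1, x = 52

Recomputing the run from the initial state:
step 1: x = 52
step 2: x = 45
step 3: x = 1
step 4: x = 11
step 5: x = 57
step 6: x = 9
The first disagreement with the printout is at step 1, where the value should be x = 52.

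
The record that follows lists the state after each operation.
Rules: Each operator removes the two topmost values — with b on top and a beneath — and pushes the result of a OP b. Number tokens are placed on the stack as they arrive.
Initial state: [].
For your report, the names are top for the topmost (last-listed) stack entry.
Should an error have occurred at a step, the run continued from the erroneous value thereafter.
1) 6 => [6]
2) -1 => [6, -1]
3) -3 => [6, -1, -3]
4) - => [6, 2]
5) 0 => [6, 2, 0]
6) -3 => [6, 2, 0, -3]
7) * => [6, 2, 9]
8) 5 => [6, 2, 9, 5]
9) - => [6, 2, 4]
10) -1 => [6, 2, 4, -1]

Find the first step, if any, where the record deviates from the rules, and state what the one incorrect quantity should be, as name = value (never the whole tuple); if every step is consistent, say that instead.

step 7, top = 0

Recomputing the run from the initial state:
step 1: [6]
step 2: [6, -1]
step 3: [6, -1, -3]
step 4: [6, 2]
step 5: [6, 2, 0]
step 6: [6, 2, 0, -3]
step 7: [6, 2, 0]
step 8: [6, 2, 0, 5]
step 9: [6, 2, -5]
step 10: [6, 2, -5, -1]
The first disagreement with the record is at step 7, where the value should be top = 0.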